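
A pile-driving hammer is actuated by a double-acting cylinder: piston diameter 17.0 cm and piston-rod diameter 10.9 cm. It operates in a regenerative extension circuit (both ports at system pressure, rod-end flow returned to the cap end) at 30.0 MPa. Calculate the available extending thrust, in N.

F ≈ 2.80e5 N

With equal pressure on both faces, forces on the annular region cancel; the net push is pressure × rod cross-section.
Rod cross-section A_rod = π/4 × (10.9 cm)² = 93.31 cm^2
F = P × A_rod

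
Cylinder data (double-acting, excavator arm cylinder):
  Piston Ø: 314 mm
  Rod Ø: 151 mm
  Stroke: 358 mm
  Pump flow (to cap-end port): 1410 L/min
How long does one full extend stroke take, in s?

t ≈ 1.18 s

Cap-side area A_cap = π/4 × (314 mm)² = 77440 mm^2
Swept volume V = A × L; t = V / Q = A·L / Q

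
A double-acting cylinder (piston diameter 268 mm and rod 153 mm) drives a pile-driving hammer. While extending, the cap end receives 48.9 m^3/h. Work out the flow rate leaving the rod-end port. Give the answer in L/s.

Cap-side area A_cap = π/4 × (268 mm)² = 56410 mm^2
Rod-side annular area A_ann = π/4 × (268² − 153²) = 38030 mm^2
Piston speed v = Q_in/A_cap; rod-end outflow Q_out = v × A_ann = Q_in × A_ann/A_cap.

Q_out ≈ 9.16 L/s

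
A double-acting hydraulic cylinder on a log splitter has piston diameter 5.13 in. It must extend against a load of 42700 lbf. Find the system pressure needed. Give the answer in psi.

P ≈ 2070 psi

Cap-side area A_cap = π/4 × (5.13 in)² = 20.67 in^2
P = F / A = 42700 lbf / A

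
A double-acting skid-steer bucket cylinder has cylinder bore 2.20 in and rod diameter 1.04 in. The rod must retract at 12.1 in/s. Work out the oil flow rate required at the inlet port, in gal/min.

Q ≈ 9.28 gal/min

Rod-side annular area A_ann = π/4 × (2.20² − 1.04²) = 2.952 in^2
Q = A × v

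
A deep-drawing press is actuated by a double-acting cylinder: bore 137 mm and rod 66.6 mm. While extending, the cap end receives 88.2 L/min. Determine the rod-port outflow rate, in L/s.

Q_out ≈ 1.12 L/s

Cap-side area A_cap = π/4 × (137 mm)² = 14740 mm^2
Rod-side annular area A_ann = π/4 × (137² − 66.6²) = 11260 mm^2
Piston speed v = Q_in/A_cap; rod-end outflow Q_out = v × A_ann = Q_in × A_ann/A_cap.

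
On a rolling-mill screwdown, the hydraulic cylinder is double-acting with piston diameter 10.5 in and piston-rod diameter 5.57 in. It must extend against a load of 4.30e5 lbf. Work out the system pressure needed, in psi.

P ≈ 4970 psi

Cap-side area A_cap = π/4 × (10.5 in)² = 86.59 in^2
P = F / A = 4.30e5 lbf / A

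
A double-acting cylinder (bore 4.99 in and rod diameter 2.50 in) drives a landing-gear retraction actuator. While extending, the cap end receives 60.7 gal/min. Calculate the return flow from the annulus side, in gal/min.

Cap-side area A_cap = π/4 × (4.99 in)² = 19.56 in^2
Rod-side annular area A_ann = π/4 × (4.99² − 2.50²) = 14.65 in^2
Piston speed v = Q_in/A_cap; rod-end outflow Q_out = v × A_ann = Q_in × A_ann/A_cap.

Q_out ≈ 45.5 gal/min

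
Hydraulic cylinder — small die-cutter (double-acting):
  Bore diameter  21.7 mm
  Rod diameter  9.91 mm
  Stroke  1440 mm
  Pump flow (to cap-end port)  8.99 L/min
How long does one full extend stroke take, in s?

t ≈ 3.55 s

Cap-side area A_cap = π/4 × (21.7 mm)² = 369.8 mm^2
Swept volume V = A × L; t = V / Q = A·L / Q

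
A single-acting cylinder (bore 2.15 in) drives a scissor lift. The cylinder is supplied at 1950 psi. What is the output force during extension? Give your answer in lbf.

Cap-side area A_cap = π/4 × (2.15 in)² = 3.631 in^2
F = P × A_cap = 1950 psi × A_cap

F ≈ 7080 lbf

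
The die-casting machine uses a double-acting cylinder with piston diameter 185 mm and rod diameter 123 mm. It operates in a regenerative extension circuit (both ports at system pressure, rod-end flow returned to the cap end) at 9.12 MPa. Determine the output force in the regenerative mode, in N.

With equal pressure on both faces, forces on the annular region cancel; the net push is pressure × rod cross-section.
Rod cross-section A_rod = π/4 × (123 mm)² = 11880 mm^2
F = P × A_rod

F ≈ 1.08e5 N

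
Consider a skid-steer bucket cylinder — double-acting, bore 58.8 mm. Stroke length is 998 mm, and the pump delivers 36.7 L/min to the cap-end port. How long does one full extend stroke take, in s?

Cap-side area A_cap = π/4 × (58.8 mm)² = 2715 mm^2
Swept volume V = A × L; t = V / Q = A·L / Q

t ≈ 4.43 s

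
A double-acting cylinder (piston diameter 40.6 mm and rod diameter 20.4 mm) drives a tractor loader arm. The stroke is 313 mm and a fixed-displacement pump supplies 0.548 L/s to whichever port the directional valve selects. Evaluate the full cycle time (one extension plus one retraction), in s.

t ≈ 1.29 s

Cap-side area A_cap = π/4 × (40.6 mm)² = 1295 mm^2
Rod-side annular area A_ann = π/4 × (40.6² − 20.4²) = 967.8 mm^2
t_ext = A_cap·L/Q = 0.7394 s
t_ret = A_ann·L/Q = 0.5528 s
t_cycle = t_ext + t_ret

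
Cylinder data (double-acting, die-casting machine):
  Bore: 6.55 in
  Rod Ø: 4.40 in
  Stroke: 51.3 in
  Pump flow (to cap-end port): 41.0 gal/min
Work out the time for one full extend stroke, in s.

t ≈ 11.0 s

Cap-side area A_cap = π/4 × (6.55 in)² = 33.70 in^2
Swept volume V = A × L; t = V / Q = A·L / Q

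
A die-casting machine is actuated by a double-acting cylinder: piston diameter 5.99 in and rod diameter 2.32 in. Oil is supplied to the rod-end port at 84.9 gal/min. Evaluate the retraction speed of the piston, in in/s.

v ≈ 13.6 in/s

Rod-side annular area A_ann = π/4 × (5.99² − 2.32²) = 23.95 in^2
Flow into the rod-end port fills the annular volume.
v = Q / A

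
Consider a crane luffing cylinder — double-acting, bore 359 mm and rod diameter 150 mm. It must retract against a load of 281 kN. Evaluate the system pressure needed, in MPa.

Rod-side annular area A_ann = π/4 × (359² − 150²) = 83550 mm^2
Retraction: pressure acts on the annular area.
P = F / A = 281 kN / A

P ≈ 3.36 MPa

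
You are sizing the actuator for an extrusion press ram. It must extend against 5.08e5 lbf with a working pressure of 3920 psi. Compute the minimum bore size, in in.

D ≈ 12.8 in

Extension force acts on the full piston face: F = P × (π/4)D².
D = √(4F / (πP)) = √(4 × 5.08e5 lbf / (π × 3920 psi))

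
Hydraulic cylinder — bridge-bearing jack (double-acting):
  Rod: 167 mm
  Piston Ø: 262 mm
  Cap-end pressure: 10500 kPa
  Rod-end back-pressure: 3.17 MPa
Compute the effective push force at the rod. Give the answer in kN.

F ≈ 465 kN

Cap-side area A_cap = π/4 × (262 mm)² = 53910 mm^2
Rod-side annular area A_ann = π/4 × (262² − 167²) = 32010 mm^2
Net thrust = P_cap·A_cap − P_rod·A_ann = 566.1 kN − 101.5 kN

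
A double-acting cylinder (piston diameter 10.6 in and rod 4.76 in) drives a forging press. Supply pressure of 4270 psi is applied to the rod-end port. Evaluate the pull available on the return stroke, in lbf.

Rod-side annular area A_ann = π/4 × (10.6² − 4.76²) = 70.45 in^2
On retraction the pressure acts on the annular area (bore minus rod).
F = P × A_ann

F ≈ 3.01e5 lbf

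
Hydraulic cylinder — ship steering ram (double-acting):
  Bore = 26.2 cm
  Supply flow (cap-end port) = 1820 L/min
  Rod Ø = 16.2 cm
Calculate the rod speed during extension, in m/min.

v ≈ 33.8 m/min

Cap-side area A_cap = π/4 × (26.2 cm)² = 539.1 cm^2
v = Q / A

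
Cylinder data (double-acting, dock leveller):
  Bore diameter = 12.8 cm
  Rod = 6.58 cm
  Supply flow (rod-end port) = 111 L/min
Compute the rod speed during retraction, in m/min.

Rod-side annular area A_ann = π/4 × (12.8² − 6.58²) = 94.67 cm^2
Flow into the rod-end port fills the annular volume.
v = Q / A

v ≈ 11.7 m/min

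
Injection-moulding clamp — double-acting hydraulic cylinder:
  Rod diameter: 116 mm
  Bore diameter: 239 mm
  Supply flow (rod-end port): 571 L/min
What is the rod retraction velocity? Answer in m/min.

Rod-side annular area A_ann = π/4 × (239² − 116²) = 34290 mm^2
Flow into the rod-end port fills the annular volume.
v = Q / A

v ≈ 16.6 m/min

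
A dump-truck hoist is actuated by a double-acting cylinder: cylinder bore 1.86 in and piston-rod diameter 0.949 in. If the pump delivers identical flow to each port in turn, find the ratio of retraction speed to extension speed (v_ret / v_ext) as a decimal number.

v_ret/v_ext ≈ 1.35

Cap-side area A_cap = π/4 × (1.86 in)² = 2.717 in^2
Rod-side annular area A_ann = π/4 × (1.86² − 0.949²) = 2.010 in^2
For equal Q, v ∝ 1/A, so v_ret/v_ext = A_cap/A_ann.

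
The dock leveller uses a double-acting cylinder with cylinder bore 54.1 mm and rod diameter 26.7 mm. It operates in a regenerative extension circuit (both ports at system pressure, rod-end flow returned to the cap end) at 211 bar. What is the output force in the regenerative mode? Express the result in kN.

F ≈ 11.8 kN

With equal pressure on both faces, forces on the annular region cancel; the net push is pressure × rod cross-section.
Rod cross-section A_rod = π/4 × (26.7 mm)² = 559.9 mm^2
F = P × A_rod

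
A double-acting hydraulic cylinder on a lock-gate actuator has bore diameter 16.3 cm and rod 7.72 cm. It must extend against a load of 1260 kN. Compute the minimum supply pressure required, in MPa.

Cap-side area A_cap = π/4 × (16.3 cm)² = 208.7 cm^2
P = F / A = 1260 kN / A

P ≈ 60.4 MPa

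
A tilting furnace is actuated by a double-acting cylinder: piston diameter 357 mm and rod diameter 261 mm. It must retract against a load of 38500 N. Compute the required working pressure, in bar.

Rod-side annular area A_ann = π/4 × (357² − 261²) = 46600 mm^2
Retraction: pressure acts on the annular area.
P = F / A = 38500 N / A

P ≈ 8.26 bar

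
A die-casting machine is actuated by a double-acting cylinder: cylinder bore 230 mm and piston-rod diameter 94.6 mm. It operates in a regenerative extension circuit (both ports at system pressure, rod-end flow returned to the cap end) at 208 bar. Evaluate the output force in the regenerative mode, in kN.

F ≈ 146 kN

With equal pressure on both faces, forces on the annular region cancel; the net push is pressure × rod cross-section.
Rod cross-section A_rod = π/4 × (94.6 mm)² = 7029 mm^2
F = P × A_rod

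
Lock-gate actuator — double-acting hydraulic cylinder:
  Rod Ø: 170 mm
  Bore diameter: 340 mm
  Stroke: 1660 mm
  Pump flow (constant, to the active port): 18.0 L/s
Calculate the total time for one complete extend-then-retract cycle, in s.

t ≈ 14.7 s

Cap-side area A_cap = π/4 × (340 mm)² = 90790 mm^2
Rod-side annular area A_ann = π/4 × (340² − 170²) = 68090 mm^2
t_ext = A_cap·L/Q = 8.373 s
t_ret = A_ann·L/Q = 6.280 s
t_cycle = t_ext + t_ret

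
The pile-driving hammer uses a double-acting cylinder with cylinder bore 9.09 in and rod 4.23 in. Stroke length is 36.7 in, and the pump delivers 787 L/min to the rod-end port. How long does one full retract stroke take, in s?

t ≈ 2.33 s

Rod-side annular area A_ann = π/4 × (9.09² − 4.23²) = 50.84 in^2
Swept volume V = A × L; t = V / Q = A·L / Q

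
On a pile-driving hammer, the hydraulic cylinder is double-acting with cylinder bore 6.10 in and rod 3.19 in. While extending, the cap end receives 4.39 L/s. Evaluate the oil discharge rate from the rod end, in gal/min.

Cap-side area A_cap = π/4 × (6.10 in)² = 29.22 in^2
Rod-side annular area A_ann = π/4 × (6.10² − 3.19²) = 21.23 in^2
Piston speed v = Q_in/A_cap; rod-end outflow Q_out = v × A_ann = Q_in × A_ann/A_cap.

Q_out ≈ 50.6 gal/min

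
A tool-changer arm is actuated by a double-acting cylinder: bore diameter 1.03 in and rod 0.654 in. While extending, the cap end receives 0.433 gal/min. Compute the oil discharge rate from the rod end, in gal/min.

Q_out ≈ 0.258 gal/min

Cap-side area A_cap = π/4 × (1.03 in)² = 0.8332 in^2
Rod-side annular area A_ann = π/4 × (1.03² − 0.654²) = 0.4973 in^2
Piston speed v = Q_in/A_cap; rod-end outflow Q_out = v × A_ann = Q_in × A_ann/A_cap.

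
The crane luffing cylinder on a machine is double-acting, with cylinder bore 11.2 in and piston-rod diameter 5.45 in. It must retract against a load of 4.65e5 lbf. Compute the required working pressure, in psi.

Rod-side annular area A_ann = π/4 × (11.2² − 5.45²) = 75.19 in^2
Retraction: pressure acts on the annular area.
P = F / A = 4.65e5 lbf / A

P ≈ 6180 psi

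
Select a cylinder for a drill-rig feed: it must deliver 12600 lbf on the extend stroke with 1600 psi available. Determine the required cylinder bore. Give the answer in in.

Extension force acts on the full piston face: F = P × (π/4)D².
D = √(4F / (πP)) = √(4 × 12600 lbf / (π × 1600 psi))

D ≈ 3.17 in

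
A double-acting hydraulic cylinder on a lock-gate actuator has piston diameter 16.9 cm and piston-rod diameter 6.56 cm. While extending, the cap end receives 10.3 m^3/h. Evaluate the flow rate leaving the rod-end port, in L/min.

Q_out ≈ 146 L/min

Cap-side area A_cap = π/4 × (16.9 cm)² = 224.3 cm^2
Rod-side annular area A_ann = π/4 × (16.9² − 6.56²) = 190.5 cm^2
Piston speed v = Q_in/A_cap; rod-end outflow Q_out = v × A_ann = Q_in × A_ann/A_cap.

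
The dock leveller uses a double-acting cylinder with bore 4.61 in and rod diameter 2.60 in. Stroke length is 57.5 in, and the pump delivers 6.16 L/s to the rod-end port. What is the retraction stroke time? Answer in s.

Rod-side annular area A_ann = π/4 × (4.61² − 2.60²) = 11.38 in^2
Swept volume V = A × L; t = V / Q = A·L / Q

t ≈ 1.74 s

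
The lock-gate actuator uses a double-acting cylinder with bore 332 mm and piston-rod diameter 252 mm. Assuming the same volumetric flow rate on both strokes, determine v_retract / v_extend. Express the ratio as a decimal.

v_ret/v_ext ≈ 2.36

Cap-side area A_cap = π/4 × (332 mm)² = 86570 mm^2
Rod-side annular area A_ann = π/4 × (332² − 252²) = 36690 mm^2
For equal Q, v ∝ 1/A, so v_ret/v_ext = A_cap/A_ann.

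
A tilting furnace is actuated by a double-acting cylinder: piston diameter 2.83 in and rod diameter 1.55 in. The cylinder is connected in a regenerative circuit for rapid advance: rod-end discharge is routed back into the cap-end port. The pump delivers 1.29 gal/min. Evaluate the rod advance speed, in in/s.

In regeneration the rod-end outflow joins the pump flow into the cap end, so the net volume the pump must supply per unit advance equals the rod cross-section area.
Rod cross-section A_rod = π/4 × (1.55 in)² = 1.887 in^2
v = Q_pump / A_rod

v ≈ 2.63 in/s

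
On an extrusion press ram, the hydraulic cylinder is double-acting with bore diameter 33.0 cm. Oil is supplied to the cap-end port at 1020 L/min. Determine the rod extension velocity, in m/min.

Cap-side area A_cap = π/4 × (33.0 cm)² = 855.3 cm^2
v = Q / A

v ≈ 11.9 m/min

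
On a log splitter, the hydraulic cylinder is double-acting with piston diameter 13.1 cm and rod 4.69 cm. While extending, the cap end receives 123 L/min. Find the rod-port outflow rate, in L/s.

Q_out ≈ 1.79 L/s

Cap-side area A_cap = π/4 × (13.1 cm)² = 134.8 cm^2
Rod-side annular area A_ann = π/4 × (13.1² − 4.69²) = 117.5 cm^2
Piston speed v = Q_in/A_cap; rod-end outflow Q_out = v × A_ann = Q_in × A_ann/A_cap.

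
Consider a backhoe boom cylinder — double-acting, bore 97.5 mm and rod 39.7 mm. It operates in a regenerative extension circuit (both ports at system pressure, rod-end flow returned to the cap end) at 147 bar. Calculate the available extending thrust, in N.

F ≈ 18200 N

With equal pressure on both faces, forces on the annular region cancel; the net push is pressure × rod cross-section.
Rod cross-section A_rod = π/4 × (39.7 mm)² = 1238 mm^2
F = P × A_rod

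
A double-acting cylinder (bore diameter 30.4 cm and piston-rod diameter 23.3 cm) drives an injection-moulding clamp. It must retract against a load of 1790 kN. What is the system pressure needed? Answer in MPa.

Rod-side annular area A_ann = π/4 × (30.4² − 23.3²) = 299.4 cm^2
Retraction: pressure acts on the annular area.
P = F / A = 1790 kN / A

P ≈ 59.8 MPa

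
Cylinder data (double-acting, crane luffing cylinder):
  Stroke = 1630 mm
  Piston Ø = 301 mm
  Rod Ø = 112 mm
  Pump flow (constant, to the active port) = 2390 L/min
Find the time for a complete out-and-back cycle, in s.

t ≈ 5.42 s

Cap-side area A_cap = π/4 × (301 mm)² = 71160 mm^2
Rod-side annular area A_ann = π/4 × (301² − 112²) = 61310 mm^2
t_ext = A_cap·L/Q = 2.912 s
t_ret = A_ann·L/Q = 2.509 s
t_cycle = t_ext + t_ret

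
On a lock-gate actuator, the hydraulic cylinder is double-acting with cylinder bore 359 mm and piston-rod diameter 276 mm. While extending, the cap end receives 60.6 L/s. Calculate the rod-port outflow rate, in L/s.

Q_out ≈ 24.8 L/s

Cap-side area A_cap = π/4 × (359 mm)² = 1.012e5 mm^2
Rod-side annular area A_ann = π/4 × (359² − 276²) = 41390 mm^2
Piston speed v = Q_in/A_cap; rod-end outflow Q_out = v × A_ann = Q_in × A_ann/A_cap.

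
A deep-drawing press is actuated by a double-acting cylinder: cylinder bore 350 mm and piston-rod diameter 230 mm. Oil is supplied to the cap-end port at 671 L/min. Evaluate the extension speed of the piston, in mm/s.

Cap-side area A_cap = π/4 × (350 mm)² = 96210 mm^2
v = Q / A

v ≈ 116 mm/s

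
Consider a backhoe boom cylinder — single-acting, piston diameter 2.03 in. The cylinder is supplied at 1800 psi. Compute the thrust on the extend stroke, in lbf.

Cap-side area A_cap = π/4 × (2.03 in)² = 3.237 in^2
F = P × A_cap = 1800 psi × A_cap

F ≈ 5830 lbf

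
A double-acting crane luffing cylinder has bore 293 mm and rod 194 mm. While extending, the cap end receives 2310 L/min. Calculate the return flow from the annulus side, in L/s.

Q_out ≈ 21.6 L/s

Cap-side area A_cap = π/4 × (293 mm)² = 67430 mm^2
Rod-side annular area A_ann = π/4 × (293² − 194²) = 37870 mm^2
Piston speed v = Q_in/A_cap; rod-end outflow Q_out = v × A_ann = Q_in × A_ann/A_cap.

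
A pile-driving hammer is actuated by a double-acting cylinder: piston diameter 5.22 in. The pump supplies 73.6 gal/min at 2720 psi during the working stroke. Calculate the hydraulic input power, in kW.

W ≈ 87.1 kW

Hydraulic power = P × Q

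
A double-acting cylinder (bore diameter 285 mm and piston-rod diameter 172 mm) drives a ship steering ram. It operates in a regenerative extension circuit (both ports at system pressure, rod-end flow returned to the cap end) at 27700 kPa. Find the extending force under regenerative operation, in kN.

With equal pressure on both faces, forces on the annular region cancel; the net push is pressure × rod cross-section.
Rod cross-section A_rod = π/4 × (172 mm)² = 23240 mm^2
F = P × A_rod

F ≈ 644 kN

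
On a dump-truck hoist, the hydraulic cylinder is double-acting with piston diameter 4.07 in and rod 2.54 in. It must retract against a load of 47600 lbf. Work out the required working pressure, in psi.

P ≈ 5990 psi

Rod-side annular area A_ann = π/4 × (4.07² − 2.54²) = 7.943 in^2
Retraction: pressure acts on the annular area.
P = F / A = 47600 lbf / A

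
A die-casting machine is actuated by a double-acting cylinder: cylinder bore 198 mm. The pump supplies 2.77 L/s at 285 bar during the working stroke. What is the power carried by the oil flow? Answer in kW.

W ≈ 78.9 kW

Hydraulic power = P × Q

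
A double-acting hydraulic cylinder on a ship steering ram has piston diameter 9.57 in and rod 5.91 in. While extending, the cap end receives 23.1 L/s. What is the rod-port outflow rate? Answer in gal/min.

Q_out ≈ 227 gal/min

Cap-side area A_cap = π/4 × (9.57 in)² = 71.93 in^2
Rod-side annular area A_ann = π/4 × (9.57² − 5.91²) = 44.50 in^2
Piston speed v = Q_in/A_cap; rod-end outflow Q_out = v × A_ann = Q_in × A_ann/A_cap.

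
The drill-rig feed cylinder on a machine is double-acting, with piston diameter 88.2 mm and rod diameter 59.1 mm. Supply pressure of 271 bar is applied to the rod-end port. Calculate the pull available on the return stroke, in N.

F ≈ 91200 N

Rod-side annular area A_ann = π/4 × (88.2² − 59.1²) = 3367 mm^2
On retraction the pressure acts on the annular area (bore minus rod).
F = P × A_ann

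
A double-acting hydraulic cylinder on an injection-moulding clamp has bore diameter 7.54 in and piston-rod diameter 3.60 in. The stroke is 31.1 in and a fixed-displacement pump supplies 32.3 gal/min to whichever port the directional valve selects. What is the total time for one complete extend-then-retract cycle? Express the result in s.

Cap-side area A_cap = π/4 × (7.54 in)² = 44.65 in^2
Rod-side annular area A_ann = π/4 × (7.54² − 3.60²) = 34.47 in^2
t_ext = A_cap·L/Q = 11.17 s
t_ret = A_ann·L/Q = 8.621 s
t_cycle = t_ext + t_ret

t ≈ 19.8 s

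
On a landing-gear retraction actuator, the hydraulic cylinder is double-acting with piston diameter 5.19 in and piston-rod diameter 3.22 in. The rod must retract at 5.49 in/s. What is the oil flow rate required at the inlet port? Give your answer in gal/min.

Q ≈ 18.6 gal/min

Rod-side annular area A_ann = π/4 × (5.19² − 3.22²) = 13.01 in^2
Q = A × v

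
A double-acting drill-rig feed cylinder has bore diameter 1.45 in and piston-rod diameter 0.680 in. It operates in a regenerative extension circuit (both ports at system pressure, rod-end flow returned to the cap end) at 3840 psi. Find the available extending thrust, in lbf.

With equal pressure on both faces, forces on the annular region cancel; the net push is pressure × rod cross-section.
Rod cross-section A_rod = π/4 × (0.680 in)² = 0.3632 in^2
F = P × A_rod

F ≈ 1390 lbf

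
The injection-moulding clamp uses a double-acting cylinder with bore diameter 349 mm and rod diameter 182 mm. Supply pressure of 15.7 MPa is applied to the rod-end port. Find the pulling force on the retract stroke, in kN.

Rod-side annular area A_ann = π/4 × (349² − 182²) = 69650 mm^2
On retraction the pressure acts on the annular area (bore minus rod).
F = P × A_ann

F ≈ 1090 kN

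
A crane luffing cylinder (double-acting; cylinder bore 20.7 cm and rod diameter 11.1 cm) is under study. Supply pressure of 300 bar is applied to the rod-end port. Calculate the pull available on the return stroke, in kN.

Rod-side annular area A_ann = π/4 × (20.7² − 11.1²) = 239.8 cm^2
On retraction the pressure acts on the annular area (bore minus rod).
F = P × A_ann

F ≈ 719 kN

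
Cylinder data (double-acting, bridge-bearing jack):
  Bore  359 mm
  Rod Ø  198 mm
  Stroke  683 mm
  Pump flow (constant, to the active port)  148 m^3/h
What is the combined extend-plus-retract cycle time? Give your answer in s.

Cap-side area A_cap = π/4 × (359 mm)² = 1.012e5 mm^2
Rod-side annular area A_ann = π/4 × (359² − 198²) = 70430 mm^2
t_ext = A_cap·L/Q = 1.682 s
t_ret = A_ann·L/Q = 1.170 s
t_cycle = t_ext + t_ret

t ≈ 2.85 s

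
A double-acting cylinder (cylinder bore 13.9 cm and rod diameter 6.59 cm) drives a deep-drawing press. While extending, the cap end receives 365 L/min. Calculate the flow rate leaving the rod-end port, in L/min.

Cap-side area A_cap = π/4 × (13.9 cm)² = 151.7 cm^2
Rod-side annular area A_ann = π/4 × (13.9² − 6.59²) = 117.6 cm^2
Piston speed v = Q_in/A_cap; rod-end outflow Q_out = v × A_ann = Q_in × A_ann/A_cap.

Q_out ≈ 283 L/min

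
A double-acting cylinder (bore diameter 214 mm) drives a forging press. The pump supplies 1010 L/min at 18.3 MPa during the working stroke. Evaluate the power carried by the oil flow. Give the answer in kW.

W ≈ 308 kW

Hydraulic power = P × Q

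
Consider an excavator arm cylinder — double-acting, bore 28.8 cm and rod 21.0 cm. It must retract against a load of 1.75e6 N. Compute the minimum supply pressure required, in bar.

Rod-side annular area A_ann = π/4 × (28.8² − 21.0²) = 305.1 cm^2
Retraction: pressure acts on the annular area.
P = F / A = 1.75e6 N / A

P ≈ 574 bar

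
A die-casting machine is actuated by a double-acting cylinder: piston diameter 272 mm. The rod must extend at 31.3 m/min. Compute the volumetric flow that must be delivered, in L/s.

Q ≈ 30.3 L/s

Cap-side area A_cap = π/4 × (272 mm)² = 58110 mm^2
Q = A × v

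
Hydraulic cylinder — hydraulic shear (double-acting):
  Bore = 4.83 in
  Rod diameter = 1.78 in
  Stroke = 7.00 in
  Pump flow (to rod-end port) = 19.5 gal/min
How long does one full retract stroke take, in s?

Rod-side annular area A_ann = π/4 × (4.83² − 1.78²) = 15.83 in^2
Swept volume V = A × L; t = V / Q = A·L / Q

t ≈ 1.48 s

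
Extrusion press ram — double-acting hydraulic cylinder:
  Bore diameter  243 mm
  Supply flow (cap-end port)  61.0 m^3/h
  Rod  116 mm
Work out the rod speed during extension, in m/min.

Cap-side area A_cap = π/4 × (243 mm)² = 46380 mm^2
v = Q / A

v ≈ 21.9 m/min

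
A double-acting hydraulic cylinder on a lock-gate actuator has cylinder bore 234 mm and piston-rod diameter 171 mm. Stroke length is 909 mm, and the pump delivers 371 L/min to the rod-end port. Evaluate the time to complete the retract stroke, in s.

t ≈ 2.95 s

Rod-side annular area A_ann = π/4 × (234² − 171²) = 20040 mm^2
Swept volume V = A × L; t = V / Q = A·L / Q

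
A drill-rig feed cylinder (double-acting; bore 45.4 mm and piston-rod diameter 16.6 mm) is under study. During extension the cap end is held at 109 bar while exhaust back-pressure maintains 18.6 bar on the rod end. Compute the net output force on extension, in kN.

F ≈ 15.0 kN

Cap-side area A_cap = π/4 × (45.4 mm)² = 1619 mm^2
Rod-side annular area A_ann = π/4 × (45.4² − 16.6²) = 1402 mm^2
Net thrust = P_cap·A_cap − P_rod·A_ann = 17.65 kN − 2.608 kN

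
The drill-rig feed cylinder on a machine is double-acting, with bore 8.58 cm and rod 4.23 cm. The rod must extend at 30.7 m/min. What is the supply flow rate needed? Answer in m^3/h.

Q ≈ 10.7 m^3/h

Cap-side area A_cap = π/4 × (8.58 cm)² = 57.82 cm^2
Q = A × v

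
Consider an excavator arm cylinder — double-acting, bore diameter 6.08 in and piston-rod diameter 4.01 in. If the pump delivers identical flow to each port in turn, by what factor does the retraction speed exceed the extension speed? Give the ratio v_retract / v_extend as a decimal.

Cap-side area A_cap = π/4 × (6.08 in)² = 29.03 in^2
Rod-side annular area A_ann = π/4 × (6.08² − 4.01²) = 16.40 in^2
For equal Q, v ∝ 1/A, so v_ret/v_ext = A_cap/A_ann.

v_ret/v_ext ≈ 1.77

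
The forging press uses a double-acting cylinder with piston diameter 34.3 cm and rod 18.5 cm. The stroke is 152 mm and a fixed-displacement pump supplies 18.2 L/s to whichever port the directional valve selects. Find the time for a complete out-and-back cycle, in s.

Cap-side area A_cap = π/4 × (34.3 cm)² = 924.0 cm^2
Rod-side annular area A_ann = π/4 × (34.3² − 18.5²) = 655.2 cm^2
t_ext = A_cap·L/Q = 0.7717 s
t_ret = A_ann·L/Q = 0.5472 s
t_cycle = t_ext + t_ret

t ≈ 1.32 s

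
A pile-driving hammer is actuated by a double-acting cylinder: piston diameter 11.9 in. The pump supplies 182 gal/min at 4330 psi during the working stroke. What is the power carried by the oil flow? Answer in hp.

W ≈ 460 hp

Hydraulic power = P × Q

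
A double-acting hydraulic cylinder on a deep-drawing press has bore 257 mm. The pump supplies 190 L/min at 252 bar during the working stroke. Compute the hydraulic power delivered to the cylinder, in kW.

Hydraulic power = P × Q

W ≈ 79.8 kW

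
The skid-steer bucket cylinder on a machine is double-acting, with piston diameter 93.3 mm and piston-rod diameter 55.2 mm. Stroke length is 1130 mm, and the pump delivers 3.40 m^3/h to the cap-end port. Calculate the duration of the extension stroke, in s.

t ≈ 8.18 s

Cap-side area A_cap = π/4 × (93.3 mm)² = 6837 mm^2
Swept volume V = A × L; t = V / Q = A·L / Q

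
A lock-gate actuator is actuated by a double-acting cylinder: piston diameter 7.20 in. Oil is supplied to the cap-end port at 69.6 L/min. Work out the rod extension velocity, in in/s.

Cap-side area A_cap = π/4 × (7.20 in)² = 40.72 in^2
v = Q / A

v ≈ 1.74 in/s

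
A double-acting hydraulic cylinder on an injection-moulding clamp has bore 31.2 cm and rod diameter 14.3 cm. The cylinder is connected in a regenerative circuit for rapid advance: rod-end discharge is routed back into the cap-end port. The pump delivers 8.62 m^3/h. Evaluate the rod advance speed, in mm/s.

In regeneration the rod-end outflow joins the pump flow into the cap end, so the net volume the pump must supply per unit advance equals the rod cross-section area.
Rod cross-section A_rod = π/4 × (14.3 cm)² = 160.6 cm^2
v = Q_pump / A_rod

v ≈ 149 mm/s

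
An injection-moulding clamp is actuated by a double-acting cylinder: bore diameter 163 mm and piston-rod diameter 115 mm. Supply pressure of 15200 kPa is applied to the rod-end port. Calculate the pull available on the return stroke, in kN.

F ≈ 159 kN

Rod-side annular area A_ann = π/4 × (163² − 115²) = 10480 mm^2
On retraction the pressure acts on the annular area (bore minus rod).
F = P × A_ann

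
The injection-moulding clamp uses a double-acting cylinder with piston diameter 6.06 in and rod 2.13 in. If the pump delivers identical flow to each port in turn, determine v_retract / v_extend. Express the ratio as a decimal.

v_ret/v_ext ≈ 1.14

Cap-side area A_cap = π/4 × (6.06 in)² = 28.84 in^2
Rod-side annular area A_ann = π/4 × (6.06² − 2.13²) = 25.28 in^2
For equal Q, v ∝ 1/A, so v_ret/v_ext = A_cap/A_ann.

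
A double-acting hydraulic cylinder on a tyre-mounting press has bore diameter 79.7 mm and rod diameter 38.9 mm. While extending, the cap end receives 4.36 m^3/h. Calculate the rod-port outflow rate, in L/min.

Q_out ≈ 55.4 L/min

Cap-side area A_cap = π/4 × (79.7 mm)² = 4989 mm^2
Rod-side annular area A_ann = π/4 × (79.7² − 38.9²) = 3800 mm^2
Piston speed v = Q_in/A_cap; rod-end outflow Q_out = v × A_ann = Q_in × A_ann/A_cap.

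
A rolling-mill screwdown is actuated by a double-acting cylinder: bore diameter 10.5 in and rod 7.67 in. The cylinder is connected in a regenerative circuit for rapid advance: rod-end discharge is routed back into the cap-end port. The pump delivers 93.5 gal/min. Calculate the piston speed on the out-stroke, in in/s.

v ≈ 7.79 in/s

In regeneration the rod-end outflow joins the pump flow into the cap end, so the net volume the pump must supply per unit advance equals the rod cross-section area.
Rod cross-section A_rod = π/4 × (7.67 in)² = 46.20 in^2
v = Q_pump / A_rod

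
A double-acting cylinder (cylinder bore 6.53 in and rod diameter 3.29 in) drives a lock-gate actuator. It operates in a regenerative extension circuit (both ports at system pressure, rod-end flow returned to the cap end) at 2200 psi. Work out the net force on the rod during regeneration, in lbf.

F ≈ 18700 lbf

With equal pressure on both faces, forces on the annular region cancel; the net push is pressure × rod cross-section.
Rod cross-section A_rod = π/4 × (3.29 in)² = 8.501 in^2
F = P × A_rod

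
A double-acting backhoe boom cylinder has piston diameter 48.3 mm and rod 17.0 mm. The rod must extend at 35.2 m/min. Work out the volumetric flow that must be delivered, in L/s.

Q ≈ 1.07 L/s

Cap-side area A_cap = π/4 × (48.3 mm)² = 1832 mm^2
Q = A × v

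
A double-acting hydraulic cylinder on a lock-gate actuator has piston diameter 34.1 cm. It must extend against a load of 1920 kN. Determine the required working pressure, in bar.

Cap-side area A_cap = π/4 × (34.1 cm)² = 913.3 cm^2
P = F / A = 1920 kN / A

P ≈ 210 bar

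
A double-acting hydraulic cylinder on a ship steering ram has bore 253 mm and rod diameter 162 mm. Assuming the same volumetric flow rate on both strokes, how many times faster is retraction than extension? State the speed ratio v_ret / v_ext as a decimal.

v_ret/v_ext ≈ 1.69

Cap-side area A_cap = π/4 × (253 mm)² = 50270 mm^2
Rod-side annular area A_ann = π/4 × (253² − 162²) = 29660 mm^2
For equal Q, v ∝ 1/A, so v_ret/v_ext = A_cap/A_ann.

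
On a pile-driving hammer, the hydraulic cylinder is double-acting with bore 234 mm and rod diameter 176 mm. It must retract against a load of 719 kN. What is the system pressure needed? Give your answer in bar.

P ≈ 385 bar

Rod-side annular area A_ann = π/4 × (234² − 176²) = 18680 mm^2
Retraction: pressure acts on the annular area.
P = F / A = 719 kN / A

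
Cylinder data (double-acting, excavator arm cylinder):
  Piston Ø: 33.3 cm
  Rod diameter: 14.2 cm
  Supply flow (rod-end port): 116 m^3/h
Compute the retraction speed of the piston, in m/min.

v ≈ 27.1 m/min

Rod-side annular area A_ann = π/4 × (33.3² − 14.2²) = 712.6 cm^2
Flow into the rod-end port fills the annular volume.
v = Q / A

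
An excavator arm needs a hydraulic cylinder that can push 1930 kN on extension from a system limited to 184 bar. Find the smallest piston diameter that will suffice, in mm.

Extension force acts on the full piston face: F = P × (π/4)D².
D = √(4F / (πP)) = √(4 × 1930 kN / (π × 184 bar))

D ≈ 365 mm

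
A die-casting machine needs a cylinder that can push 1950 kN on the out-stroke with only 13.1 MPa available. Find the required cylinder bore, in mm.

Extension force acts on the full piston face: F = P × (π/4)D².
D = √(4F / (πP)) = √(4 × 1950 kN / (π × 13.1 MPa))

D ≈ 435 mm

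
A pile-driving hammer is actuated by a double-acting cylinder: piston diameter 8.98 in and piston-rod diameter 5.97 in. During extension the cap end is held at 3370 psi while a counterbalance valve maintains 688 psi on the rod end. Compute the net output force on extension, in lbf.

Cap-side area A_cap = π/4 × (8.98 in)² = 63.33 in^2
Rod-side annular area A_ann = π/4 × (8.98² − 5.97²) = 35.34 in^2
Net thrust = P_cap·A_cap − P_rod·A_ann = 2.134e5 lbf − 24320 lbf

F ≈ 1.89e5 lbf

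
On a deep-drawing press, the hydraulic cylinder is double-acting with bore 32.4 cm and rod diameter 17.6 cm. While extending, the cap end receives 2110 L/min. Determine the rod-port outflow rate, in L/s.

Q_out ≈ 24.8 L/s

Cap-side area A_cap = π/4 × (32.4 cm)² = 824.5 cm^2
Rod-side annular area A_ann = π/4 × (32.4² − 17.6²) = 581.2 cm^2
Piston speed v = Q_in/A_cap; rod-end outflow Q_out = v × A_ann = Q_in × A_ann/A_cap.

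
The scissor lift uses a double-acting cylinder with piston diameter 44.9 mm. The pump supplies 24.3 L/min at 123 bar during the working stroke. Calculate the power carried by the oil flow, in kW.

W ≈ 4.98 kW

Hydraulic power = P × Q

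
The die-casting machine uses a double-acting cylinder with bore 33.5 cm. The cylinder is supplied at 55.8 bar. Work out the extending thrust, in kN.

F ≈ 492 kN

Cap-side area A_cap = π/4 × (33.5 cm)² = 881.4 cm^2
F = P × A_cap = 55.8 bar × A_cap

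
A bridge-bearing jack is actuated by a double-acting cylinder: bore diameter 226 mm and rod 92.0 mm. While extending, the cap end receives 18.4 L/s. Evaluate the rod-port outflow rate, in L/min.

Q_out ≈ 921 L/min

Cap-side area A_cap = π/4 × (226 mm)² = 40110 mm^2
Rod-side annular area A_ann = π/4 × (226² − 92.0²) = 33470 mm^2
Piston speed v = Q_in/A_cap; rod-end outflow Q_out = v × A_ann = Q_in × A_ann/A_cap.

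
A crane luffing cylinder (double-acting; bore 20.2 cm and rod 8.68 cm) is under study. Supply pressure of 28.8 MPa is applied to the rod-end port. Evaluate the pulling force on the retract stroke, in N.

Rod-side annular area A_ann = π/4 × (20.2² − 8.68²) = 261.3 cm^2
On retraction the pressure acts on the annular area (bore minus rod).
F = P × A_ann

F ≈ 7.53e5 N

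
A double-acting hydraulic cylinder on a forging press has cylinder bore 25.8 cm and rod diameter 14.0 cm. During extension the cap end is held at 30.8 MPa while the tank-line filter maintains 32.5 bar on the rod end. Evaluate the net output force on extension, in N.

F ≈ 1.49e6 N

Cap-side area A_cap = π/4 × (25.8 cm)² = 522.8 cm^2
Rod-side annular area A_ann = π/4 × (25.8² − 14.0²) = 368.9 cm^2
Net thrust = P_cap·A_cap − P_rod·A_ann = 1.610e6 N − 1.199e5 N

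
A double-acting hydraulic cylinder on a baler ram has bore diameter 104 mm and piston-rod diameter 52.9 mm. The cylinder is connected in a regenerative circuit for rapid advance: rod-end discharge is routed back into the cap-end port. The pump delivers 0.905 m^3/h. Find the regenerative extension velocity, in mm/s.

v ≈ 114 mm/s

In regeneration the rod-end outflow joins the pump flow into the cap end, so the net volume the pump must supply per unit advance equals the rod cross-section area.
Rod cross-section A_rod = π/4 × (52.9 mm)² = 2198 mm^2
v = Q_pump / A_rod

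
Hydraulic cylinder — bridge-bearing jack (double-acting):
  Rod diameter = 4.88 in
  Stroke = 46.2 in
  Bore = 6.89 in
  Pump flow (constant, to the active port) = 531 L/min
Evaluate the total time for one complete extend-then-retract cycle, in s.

Cap-side area A_cap = π/4 × (6.89 in)² = 37.28 in^2
Rod-side annular area A_ann = π/4 × (6.89² − 4.88²) = 18.58 in^2
t_ext = A_cap·L/Q = 3.190 s
t_ret = A_ann·L/Q = 1.590 s
t_cycle = t_ext + t_ret

t ≈ 4.78 s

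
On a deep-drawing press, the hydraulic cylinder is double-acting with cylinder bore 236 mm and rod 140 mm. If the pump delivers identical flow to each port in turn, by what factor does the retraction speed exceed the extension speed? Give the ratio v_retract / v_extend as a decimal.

v_ret/v_ext ≈ 1.54

Cap-side area A_cap = π/4 × (236 mm)² = 43740 mm^2
Rod-side annular area A_ann = π/4 × (236² − 140²) = 28350 mm^2
For equal Q, v ∝ 1/A, so v_ret/v_ext = A_cap/A_ann.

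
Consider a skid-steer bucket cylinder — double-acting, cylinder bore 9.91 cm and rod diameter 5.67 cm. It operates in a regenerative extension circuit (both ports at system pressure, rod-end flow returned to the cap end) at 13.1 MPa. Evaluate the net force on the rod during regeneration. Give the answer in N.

With equal pressure on both faces, forces on the annular region cancel; the net push is pressure × rod cross-section.
Rod cross-section A_rod = π/4 × (5.67 cm)² = 25.25 cm^2
F = P × A_rod

F ≈ 33100 N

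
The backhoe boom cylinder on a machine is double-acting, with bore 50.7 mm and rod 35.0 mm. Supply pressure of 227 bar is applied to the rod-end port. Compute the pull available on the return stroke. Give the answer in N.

F ≈ 24000 N

Rod-side annular area A_ann = π/4 × (50.7² − 35.0²) = 1057 mm^2
On retraction the pressure acts on the annular area (bore minus rod).
F = P × A_ann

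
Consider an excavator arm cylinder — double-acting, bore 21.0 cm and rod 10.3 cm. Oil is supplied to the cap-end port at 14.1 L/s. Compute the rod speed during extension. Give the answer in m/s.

Cap-side area A_cap = π/4 × (21.0 cm)² = 346.4 cm^2
v = Q / A

v ≈ 0.407 m/s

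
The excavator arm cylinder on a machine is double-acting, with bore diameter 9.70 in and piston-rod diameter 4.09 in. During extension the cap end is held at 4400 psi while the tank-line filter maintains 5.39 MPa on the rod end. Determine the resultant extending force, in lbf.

F ≈ 2.78e5 lbf

Cap-side area A_cap = π/4 × (9.70 in)² = 73.90 in^2
Rod-side annular area A_ann = π/4 × (9.70² − 4.09²) = 60.76 in^2
Net thrust = P_cap·A_cap − P_rod·A_ann = 3.252e5 lbf − 47500 lbf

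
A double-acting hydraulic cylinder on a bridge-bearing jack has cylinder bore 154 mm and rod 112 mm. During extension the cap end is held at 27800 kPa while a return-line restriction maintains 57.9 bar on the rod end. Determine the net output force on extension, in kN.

F ≈ 467 kN

Cap-side area A_cap = π/4 × (154 mm)² = 18630 mm^2
Rod-side annular area A_ann = π/4 × (154² − 112²) = 8774 mm^2
Net thrust = P_cap·A_cap − P_rod·A_ann = 517.8 kN − 50.80 kN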